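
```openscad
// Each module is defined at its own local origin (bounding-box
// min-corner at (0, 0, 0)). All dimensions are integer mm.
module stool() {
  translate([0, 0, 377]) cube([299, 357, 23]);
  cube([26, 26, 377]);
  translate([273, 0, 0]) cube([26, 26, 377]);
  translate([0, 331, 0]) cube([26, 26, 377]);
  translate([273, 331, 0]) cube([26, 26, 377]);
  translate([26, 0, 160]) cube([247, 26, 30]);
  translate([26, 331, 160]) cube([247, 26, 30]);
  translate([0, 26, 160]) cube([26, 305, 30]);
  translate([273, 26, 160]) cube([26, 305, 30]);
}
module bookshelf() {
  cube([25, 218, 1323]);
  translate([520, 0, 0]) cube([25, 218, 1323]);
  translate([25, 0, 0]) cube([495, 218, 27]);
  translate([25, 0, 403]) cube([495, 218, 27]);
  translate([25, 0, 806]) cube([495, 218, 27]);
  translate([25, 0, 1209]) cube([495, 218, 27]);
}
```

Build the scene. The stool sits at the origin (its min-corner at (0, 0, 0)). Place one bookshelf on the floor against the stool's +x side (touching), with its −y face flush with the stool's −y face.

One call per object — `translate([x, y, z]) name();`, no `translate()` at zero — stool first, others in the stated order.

stool();
translate([299, 0, 0]) bookshelf();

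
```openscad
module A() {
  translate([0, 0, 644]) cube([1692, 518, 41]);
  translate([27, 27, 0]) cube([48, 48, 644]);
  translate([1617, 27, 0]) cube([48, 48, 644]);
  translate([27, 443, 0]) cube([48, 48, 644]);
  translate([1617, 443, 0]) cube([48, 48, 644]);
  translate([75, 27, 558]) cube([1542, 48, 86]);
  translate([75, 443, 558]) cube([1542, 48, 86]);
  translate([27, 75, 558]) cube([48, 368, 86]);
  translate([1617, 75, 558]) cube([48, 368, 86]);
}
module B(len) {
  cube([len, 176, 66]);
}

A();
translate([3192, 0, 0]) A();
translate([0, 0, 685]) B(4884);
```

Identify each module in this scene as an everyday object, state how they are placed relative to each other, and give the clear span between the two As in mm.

A is a table. B is a beam. A beam spans the tops of two tables. The clear span between the two tables is 1500 mm.

Second table starts at x = 3192; first ends at x = 1692; clear span = 3192 − 1692 = 1500 mm.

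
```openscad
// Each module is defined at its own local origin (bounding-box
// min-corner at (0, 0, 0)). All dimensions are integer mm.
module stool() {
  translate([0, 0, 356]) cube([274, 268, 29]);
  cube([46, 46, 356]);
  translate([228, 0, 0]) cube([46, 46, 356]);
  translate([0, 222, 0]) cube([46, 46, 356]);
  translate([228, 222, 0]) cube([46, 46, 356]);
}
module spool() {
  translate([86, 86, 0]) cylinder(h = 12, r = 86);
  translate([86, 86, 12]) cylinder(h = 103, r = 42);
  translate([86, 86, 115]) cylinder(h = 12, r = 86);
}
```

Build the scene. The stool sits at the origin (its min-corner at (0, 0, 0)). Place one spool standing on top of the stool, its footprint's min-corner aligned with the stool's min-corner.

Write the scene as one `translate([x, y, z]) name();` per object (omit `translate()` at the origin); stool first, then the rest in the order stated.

stool();
translate([0, 0, 385]) spool();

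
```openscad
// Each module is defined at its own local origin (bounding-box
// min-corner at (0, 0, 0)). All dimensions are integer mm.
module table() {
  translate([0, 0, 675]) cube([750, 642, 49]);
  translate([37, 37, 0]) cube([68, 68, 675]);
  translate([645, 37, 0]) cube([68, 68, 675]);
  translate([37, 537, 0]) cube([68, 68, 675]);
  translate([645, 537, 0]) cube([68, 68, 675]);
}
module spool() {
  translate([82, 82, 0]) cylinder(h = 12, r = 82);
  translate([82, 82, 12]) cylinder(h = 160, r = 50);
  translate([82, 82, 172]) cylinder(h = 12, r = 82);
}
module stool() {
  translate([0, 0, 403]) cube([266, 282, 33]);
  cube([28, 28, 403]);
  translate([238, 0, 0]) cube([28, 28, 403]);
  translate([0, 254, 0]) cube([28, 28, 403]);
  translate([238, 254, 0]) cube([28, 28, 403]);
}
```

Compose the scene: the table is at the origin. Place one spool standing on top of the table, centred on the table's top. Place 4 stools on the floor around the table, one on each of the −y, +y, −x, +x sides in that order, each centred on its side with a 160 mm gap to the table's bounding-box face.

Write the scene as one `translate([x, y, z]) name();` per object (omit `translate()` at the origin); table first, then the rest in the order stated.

table();
translate([293, 239, 724]) spool();
translate([242, -442, 0]) stool();
translate([242, 802, 0]) stool();
translate([-426, 180, 0]) stool();
translate([910, 180, 0]) stool();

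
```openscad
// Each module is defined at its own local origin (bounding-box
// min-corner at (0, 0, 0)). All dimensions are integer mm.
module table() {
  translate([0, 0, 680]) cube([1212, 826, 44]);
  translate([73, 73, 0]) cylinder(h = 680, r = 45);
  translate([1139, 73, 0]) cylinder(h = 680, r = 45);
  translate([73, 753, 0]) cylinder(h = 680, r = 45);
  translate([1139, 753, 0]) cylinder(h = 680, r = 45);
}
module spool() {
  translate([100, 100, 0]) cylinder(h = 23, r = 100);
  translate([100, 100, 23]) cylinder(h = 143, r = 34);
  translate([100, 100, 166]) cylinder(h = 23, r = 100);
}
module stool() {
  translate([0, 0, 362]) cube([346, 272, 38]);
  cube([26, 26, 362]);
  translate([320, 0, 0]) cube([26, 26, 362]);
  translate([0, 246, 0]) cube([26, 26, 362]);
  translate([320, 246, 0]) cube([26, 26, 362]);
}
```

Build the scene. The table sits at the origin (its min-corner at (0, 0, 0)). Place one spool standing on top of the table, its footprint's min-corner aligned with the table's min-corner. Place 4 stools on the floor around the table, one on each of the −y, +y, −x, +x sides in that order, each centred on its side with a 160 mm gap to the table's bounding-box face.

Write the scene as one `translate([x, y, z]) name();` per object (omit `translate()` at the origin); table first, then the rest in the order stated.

table();
translate([0, 0, 724]) spool();
translate([433, -432, 0]) stool();
translate([433, 986, 0]) stool();
translate([-506, 277, 0]) stool();
translate([1372, 277, 0]) stool();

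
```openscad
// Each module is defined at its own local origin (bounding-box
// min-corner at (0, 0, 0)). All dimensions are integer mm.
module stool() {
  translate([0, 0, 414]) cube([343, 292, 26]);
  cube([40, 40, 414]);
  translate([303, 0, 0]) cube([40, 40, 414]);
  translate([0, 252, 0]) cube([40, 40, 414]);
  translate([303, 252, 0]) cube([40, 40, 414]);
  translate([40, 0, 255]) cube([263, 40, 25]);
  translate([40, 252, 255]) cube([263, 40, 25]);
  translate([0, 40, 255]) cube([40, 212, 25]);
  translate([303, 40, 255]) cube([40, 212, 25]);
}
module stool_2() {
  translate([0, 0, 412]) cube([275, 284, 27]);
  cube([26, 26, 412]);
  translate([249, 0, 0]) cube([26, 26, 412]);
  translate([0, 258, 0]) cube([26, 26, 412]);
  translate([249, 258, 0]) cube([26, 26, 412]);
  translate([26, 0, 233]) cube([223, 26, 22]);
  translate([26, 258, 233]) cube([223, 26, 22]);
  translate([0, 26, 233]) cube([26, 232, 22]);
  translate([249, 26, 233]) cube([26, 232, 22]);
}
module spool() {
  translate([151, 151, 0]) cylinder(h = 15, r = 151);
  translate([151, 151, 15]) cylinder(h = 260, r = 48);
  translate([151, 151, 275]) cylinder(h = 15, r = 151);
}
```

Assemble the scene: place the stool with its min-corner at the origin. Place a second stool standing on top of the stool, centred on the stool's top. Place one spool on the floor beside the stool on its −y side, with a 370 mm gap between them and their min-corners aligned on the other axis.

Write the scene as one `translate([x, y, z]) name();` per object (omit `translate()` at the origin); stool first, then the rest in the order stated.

stool();
translate([34, 4, 440]) stool_2();
translate([0, -672, 0]) spool();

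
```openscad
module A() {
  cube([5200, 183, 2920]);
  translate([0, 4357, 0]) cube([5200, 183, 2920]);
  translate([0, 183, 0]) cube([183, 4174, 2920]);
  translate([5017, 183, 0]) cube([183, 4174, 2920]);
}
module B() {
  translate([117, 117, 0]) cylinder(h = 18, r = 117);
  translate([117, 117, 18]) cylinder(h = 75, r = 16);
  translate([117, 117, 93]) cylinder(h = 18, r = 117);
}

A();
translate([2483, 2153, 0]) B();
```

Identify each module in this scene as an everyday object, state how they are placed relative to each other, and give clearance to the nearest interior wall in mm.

Clearances: x = 2300, y = 1970; minimum 1970 mm.

A is a house frame. B is a spool. The spool sits inside the house frame, centred. The clearance to the nearest interior wall is 1970 mm.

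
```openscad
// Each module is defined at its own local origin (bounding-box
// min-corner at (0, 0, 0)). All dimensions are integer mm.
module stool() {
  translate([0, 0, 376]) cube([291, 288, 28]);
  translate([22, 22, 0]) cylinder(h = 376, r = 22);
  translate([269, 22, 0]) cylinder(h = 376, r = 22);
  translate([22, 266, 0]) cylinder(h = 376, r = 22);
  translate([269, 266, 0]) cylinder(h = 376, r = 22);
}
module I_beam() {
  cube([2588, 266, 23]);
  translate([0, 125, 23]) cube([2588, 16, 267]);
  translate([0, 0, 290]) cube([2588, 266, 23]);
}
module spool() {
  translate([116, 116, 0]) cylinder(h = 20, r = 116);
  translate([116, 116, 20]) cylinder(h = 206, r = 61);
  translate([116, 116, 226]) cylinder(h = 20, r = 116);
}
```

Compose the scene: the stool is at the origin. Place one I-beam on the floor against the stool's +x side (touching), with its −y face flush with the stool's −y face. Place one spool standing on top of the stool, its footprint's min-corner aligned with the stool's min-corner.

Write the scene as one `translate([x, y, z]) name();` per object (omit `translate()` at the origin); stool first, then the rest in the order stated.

stool();
translate([291, 0, 0]) I_beam();
translate([0, 0, 404]) spool();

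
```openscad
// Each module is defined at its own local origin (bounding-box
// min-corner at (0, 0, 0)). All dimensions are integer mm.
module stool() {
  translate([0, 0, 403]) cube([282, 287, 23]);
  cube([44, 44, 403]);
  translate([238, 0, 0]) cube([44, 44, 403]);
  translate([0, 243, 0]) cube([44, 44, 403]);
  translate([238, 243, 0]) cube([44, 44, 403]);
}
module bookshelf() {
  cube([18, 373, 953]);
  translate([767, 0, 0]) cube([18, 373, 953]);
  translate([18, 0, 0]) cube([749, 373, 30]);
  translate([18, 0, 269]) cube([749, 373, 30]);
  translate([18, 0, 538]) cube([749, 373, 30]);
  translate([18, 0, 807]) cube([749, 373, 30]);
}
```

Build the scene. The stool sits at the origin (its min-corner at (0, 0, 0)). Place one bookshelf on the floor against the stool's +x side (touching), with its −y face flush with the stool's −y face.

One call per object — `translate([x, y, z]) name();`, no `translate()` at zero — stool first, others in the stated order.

stool();
translate([282, 0, 0]) bookshelf();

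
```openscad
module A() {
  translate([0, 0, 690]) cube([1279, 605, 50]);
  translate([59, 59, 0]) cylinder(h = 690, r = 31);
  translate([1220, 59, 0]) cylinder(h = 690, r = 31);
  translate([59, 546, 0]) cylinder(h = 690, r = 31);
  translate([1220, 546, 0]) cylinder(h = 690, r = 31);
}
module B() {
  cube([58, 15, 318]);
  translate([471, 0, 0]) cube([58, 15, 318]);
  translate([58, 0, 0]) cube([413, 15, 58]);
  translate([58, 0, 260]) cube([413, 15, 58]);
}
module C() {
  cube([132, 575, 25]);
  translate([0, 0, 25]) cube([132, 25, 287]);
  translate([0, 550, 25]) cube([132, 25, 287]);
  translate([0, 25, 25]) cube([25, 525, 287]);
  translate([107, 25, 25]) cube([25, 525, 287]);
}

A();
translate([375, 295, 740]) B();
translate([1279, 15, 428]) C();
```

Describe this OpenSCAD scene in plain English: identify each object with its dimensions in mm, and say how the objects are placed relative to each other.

A is a table with a 1279×605 mm rectangular top, 50 mm thick, top surface at z = 740 mm, supported by four round legs of 62 mm diameter, each leg's bounding box inset 28 mm from the nearest pair of top edges, running from the floor.

B is a rectangular picture frame lying in the x–z plane (depth along y). The opening is 413 mm wide (x) by 202 mm tall (z), surrounded by a border 58 mm wide on all four sides. The frame is 15 mm deep and is made of two full-height vertical stiles with two horizontal rails fitted between them.

C is an open storage box with external size 132×575×312 mm and wall thickness 25 mm (the base is also 25 mm thick). The base covers the whole footprint; the four walls stand on the base, with the y-facing walls full-width and the x-facing walls fitting between their inner faces.

The picture frame is on top of the table, centred. The open box is beside the table with their tops flush at z = 740.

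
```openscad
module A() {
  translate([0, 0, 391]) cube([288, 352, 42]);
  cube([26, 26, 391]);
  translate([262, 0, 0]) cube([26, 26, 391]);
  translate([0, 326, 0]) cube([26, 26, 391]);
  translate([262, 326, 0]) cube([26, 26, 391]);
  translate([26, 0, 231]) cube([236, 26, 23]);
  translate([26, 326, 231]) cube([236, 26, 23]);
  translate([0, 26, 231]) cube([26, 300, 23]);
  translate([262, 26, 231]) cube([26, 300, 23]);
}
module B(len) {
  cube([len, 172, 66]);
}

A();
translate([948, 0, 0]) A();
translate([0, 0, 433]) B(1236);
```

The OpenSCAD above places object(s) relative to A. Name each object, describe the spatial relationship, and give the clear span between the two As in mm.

Second stool starts at x = 948; first ends at x = 288; clear span = 948 − 288 = 660 mm.

A is a stool. B is a beam. A beam spans the tops of two stools. The clear span between the two stools is 660 mm.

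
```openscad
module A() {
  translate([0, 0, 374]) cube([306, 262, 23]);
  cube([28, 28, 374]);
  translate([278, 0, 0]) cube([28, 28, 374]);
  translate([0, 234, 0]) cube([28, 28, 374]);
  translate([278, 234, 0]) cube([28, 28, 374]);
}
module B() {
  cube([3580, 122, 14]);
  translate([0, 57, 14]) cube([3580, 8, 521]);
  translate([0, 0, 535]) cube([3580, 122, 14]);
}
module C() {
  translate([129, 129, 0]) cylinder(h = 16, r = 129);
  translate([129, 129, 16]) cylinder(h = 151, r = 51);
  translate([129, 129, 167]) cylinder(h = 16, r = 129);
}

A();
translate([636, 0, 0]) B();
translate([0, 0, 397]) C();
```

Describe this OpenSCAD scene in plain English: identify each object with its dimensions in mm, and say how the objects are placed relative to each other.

A is a four-legged stool. The seat is 306×262 mm, 23 mm thick, top at z = 397 mm. It stands on four square legs, each 28×28 mm in cross-section, from z = 0 to the seat underside, each flush with a corner of the seat.

B is an I-beam lying along x, 3580 mm long. Overall section height 549 mm. Two flanges 122 mm wide (y) and 14 mm thick, one on the floor and one at the top; a web 8 mm thick runs between them, centred on the flange width.

C is a spool: two coaxial disc flanges of radius 129 mm and thickness 16 mm, joined by a core cylinder of radius 51 mm and height 151 mm. The lower flange rests on z = 0 and the three cylinders share a vertical axis.

The I-beam is on the floor beside the stool on its +x side. The spool is on top of the stool.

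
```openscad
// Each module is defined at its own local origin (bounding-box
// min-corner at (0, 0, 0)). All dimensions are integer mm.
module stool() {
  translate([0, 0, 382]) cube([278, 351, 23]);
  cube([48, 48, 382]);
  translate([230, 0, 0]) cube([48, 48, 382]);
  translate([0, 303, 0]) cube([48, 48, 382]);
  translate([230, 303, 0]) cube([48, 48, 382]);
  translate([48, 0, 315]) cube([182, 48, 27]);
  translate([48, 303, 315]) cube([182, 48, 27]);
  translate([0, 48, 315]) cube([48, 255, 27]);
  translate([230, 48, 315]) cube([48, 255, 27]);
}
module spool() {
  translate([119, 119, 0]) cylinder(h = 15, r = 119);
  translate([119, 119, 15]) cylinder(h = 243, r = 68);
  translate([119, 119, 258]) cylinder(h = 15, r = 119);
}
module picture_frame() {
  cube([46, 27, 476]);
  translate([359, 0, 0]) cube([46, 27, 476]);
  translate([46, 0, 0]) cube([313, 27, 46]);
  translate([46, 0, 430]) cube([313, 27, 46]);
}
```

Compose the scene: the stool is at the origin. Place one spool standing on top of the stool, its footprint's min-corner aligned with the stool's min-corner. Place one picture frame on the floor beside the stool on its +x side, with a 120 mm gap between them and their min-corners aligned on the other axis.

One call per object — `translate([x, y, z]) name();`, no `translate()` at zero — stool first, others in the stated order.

stool();
translate([0, 0, 405]) spool();
translate([398, 0, 0]) picture_frame();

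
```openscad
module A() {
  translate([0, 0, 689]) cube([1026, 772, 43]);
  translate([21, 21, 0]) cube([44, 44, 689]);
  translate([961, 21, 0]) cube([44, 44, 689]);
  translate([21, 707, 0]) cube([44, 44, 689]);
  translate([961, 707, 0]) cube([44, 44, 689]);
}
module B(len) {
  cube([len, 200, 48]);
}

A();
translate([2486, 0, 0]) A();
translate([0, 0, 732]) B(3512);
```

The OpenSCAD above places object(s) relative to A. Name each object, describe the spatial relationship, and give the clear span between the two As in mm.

Second table starts at x = 2486; first ends at x = 1026; clear span = 2486 − 1026 = 1460 mm.

A is a table. B is a beam. A beam spans the tops of two tables. The clear span between the two tables is 1460 mm.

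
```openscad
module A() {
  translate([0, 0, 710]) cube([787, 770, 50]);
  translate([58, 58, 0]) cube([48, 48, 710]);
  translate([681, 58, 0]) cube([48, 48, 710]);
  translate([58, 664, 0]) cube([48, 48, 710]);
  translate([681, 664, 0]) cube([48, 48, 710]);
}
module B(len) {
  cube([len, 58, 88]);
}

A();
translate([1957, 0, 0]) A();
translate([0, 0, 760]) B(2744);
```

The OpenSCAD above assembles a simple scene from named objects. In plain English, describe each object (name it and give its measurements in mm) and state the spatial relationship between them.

A is a rectangular dining table. The top is 787×770×50 mm with its upper surface at z = 760 mm. It stands on four 48×48 mm square legs, each inset 58 mm from the nearest pair of top edges, running from the floor to the underside of the top.

B is a rectangular beam 2744 mm long (x), 58 mm deep (y), 88 mm thick (z).

The beam spans the tops of two tables placed 1170 mm apart, resting at z = 760 mm.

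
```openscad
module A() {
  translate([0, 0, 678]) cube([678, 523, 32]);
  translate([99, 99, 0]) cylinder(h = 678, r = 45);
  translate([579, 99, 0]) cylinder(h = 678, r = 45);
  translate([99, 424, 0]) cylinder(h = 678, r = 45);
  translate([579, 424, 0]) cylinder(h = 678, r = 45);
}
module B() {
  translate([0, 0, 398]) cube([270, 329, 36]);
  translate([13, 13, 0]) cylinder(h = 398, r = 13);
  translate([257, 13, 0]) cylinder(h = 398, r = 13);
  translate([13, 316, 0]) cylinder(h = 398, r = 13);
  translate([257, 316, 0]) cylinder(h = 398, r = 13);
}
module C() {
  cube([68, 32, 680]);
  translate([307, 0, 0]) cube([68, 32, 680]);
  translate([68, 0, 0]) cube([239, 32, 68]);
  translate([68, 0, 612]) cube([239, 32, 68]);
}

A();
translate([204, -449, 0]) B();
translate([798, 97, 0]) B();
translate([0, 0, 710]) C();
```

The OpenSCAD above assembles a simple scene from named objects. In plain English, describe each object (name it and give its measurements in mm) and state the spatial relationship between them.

A is a table with a 678×523 mm rectangular top, 32 mm thick, top surface at z = 710 mm, supported by four round legs of 90 mm diameter, each leg's bounding box inset 54 mm from the nearest pair of top edges, running from the floor.

B is a four-legged stool. The seat is 270×329 mm, 36 mm thick, top at z = 434 mm. It stands on four round legs, each 26 mm in diameter, from z = 0 to the seat underside, each leg's axis is inset half a diameter from the nearest pair of seat edges (so the leg's bounding box is flush with the corner).

C is a rectangular picture frame lying in the x–z plane (depth along y). The opening is 239 mm wide (x) by 544 mm tall (z), surrounded by a border 68 mm wide on all four sides. The frame is 32 mm deep and is made of two full-height vertical stiles with two horizontal rails fitted between them.

Two stools sit around the table at the −y, +x sides. The picture frame is on top of the table.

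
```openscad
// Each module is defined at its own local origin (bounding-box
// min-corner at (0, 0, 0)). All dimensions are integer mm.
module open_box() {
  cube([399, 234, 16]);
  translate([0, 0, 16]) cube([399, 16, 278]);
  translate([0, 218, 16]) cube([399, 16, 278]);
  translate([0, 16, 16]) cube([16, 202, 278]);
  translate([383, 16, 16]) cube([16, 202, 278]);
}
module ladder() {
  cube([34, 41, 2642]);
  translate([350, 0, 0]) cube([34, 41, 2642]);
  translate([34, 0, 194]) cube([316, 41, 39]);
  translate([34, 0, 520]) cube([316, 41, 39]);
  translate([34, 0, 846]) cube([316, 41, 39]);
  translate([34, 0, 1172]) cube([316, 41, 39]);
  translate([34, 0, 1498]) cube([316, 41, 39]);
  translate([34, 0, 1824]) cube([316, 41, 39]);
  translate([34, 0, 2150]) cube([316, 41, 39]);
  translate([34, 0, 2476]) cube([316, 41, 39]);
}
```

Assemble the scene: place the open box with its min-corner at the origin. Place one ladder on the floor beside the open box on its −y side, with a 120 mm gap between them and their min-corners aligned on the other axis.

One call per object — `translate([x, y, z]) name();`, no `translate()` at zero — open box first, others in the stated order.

open_box();
translate([0, -161, 0]) ladder();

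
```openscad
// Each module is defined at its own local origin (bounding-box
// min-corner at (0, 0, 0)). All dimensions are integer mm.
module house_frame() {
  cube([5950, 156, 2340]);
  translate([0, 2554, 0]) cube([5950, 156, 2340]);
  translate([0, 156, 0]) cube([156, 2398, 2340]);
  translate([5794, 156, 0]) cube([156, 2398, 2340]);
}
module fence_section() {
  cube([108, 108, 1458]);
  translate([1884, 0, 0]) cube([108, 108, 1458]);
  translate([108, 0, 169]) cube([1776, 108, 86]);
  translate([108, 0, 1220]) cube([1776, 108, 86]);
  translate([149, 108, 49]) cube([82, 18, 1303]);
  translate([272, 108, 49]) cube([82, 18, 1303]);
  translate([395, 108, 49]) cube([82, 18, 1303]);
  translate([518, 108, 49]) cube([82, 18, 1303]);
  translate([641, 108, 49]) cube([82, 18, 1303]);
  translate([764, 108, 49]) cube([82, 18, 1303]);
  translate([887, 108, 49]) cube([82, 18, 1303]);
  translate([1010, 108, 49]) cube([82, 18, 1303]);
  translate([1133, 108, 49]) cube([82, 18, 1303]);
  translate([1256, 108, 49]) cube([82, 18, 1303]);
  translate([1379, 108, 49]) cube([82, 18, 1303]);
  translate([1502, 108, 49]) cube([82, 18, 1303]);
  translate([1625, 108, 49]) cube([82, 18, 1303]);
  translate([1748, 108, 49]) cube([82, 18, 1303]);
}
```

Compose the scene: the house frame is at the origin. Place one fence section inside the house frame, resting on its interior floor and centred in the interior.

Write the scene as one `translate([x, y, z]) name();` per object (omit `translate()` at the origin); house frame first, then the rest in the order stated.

house_frame();
translate([1979, 1292, 0]) fence_section();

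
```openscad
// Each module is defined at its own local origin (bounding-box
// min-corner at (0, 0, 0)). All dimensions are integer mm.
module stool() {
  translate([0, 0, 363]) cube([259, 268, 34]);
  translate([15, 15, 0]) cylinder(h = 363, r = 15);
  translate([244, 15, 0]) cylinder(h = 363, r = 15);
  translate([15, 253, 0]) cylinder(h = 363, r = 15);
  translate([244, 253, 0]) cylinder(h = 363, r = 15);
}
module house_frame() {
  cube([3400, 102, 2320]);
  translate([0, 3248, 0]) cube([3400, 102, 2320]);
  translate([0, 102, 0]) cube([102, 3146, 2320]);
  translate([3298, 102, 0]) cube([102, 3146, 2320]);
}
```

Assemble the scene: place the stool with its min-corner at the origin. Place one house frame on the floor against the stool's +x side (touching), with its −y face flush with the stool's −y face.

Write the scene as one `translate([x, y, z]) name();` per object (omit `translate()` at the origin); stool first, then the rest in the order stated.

stool();
translate([259, 0, 0]) house_frame();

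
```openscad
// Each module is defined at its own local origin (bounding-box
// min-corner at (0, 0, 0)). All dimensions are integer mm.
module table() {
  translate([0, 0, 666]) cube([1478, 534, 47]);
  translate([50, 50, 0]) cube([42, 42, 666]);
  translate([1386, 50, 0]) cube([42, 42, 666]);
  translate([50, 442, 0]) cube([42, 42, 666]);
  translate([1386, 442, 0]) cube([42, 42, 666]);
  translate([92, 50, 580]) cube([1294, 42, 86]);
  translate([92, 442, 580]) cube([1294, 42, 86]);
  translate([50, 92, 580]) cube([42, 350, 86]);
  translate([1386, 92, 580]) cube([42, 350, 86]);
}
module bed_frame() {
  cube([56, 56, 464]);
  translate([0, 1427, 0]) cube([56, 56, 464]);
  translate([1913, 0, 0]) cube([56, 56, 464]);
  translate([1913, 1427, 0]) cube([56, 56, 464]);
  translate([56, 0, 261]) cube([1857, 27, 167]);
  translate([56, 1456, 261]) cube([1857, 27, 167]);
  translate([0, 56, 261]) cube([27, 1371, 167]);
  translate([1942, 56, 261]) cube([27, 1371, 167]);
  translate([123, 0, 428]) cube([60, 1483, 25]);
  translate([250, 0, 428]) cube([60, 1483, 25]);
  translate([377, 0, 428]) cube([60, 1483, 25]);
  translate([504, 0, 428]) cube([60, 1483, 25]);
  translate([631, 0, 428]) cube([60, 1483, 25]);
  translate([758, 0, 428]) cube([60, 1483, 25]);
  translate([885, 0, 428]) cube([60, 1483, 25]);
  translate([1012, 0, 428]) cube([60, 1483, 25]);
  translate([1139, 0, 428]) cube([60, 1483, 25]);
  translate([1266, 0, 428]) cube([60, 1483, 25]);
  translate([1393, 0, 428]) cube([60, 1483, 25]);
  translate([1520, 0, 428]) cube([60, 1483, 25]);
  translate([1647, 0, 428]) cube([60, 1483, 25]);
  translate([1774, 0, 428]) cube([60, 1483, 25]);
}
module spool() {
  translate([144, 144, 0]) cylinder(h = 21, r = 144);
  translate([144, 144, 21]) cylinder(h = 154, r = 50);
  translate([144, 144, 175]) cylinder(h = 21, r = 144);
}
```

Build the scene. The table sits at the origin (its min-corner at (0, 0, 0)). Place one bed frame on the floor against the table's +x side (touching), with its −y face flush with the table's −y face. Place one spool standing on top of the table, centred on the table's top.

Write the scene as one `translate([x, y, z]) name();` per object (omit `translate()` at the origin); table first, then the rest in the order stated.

table();
translate([1478, 0, 0]) bed_frame();
translate([595, 123, 713]) spool();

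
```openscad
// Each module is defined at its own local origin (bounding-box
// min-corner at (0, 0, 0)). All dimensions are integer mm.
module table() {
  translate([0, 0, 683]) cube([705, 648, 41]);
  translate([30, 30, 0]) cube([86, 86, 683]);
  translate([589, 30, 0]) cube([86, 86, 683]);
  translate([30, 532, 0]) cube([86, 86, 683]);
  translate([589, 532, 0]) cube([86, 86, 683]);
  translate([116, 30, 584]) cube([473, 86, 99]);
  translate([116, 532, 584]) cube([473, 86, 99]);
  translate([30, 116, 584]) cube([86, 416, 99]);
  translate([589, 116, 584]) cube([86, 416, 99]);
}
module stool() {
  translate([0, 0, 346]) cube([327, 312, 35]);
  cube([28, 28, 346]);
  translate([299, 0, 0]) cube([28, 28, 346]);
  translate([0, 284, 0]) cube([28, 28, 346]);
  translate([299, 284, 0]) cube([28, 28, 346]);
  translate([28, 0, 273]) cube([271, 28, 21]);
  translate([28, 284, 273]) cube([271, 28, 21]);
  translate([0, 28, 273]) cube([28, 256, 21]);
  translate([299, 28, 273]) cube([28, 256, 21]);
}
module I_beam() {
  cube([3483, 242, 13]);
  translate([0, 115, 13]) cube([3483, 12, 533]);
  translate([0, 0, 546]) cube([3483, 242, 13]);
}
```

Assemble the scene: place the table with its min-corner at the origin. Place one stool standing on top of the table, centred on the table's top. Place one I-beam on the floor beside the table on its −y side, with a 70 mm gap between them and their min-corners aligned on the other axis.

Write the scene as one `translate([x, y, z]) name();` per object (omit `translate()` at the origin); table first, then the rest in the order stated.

table();
translate([189, 168, 724]) stool();
translate([0, -312, 0]) I_beam();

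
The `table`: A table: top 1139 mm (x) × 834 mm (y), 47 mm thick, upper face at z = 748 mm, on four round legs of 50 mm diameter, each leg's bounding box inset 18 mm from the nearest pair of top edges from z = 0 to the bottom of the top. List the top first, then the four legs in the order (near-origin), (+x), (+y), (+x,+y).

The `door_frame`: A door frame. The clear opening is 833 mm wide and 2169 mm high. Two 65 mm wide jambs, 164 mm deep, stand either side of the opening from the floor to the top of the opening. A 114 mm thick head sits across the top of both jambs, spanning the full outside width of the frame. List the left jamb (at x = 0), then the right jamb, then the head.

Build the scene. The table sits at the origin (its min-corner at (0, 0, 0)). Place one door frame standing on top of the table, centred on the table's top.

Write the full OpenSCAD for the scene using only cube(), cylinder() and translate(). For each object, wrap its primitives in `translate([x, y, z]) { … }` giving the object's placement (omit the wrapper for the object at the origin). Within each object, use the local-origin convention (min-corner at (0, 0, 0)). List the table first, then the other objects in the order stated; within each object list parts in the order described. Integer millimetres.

translate([0, 0, 701]) cube([1139, 834, 47]);
translate([43, 43, 0]) cylinder(h = 701, r = 25);
translate([1096, 43, 0]) cylinder(h = 701, r = 25);
translate([43, 791, 0]) cylinder(h = 701, r = 25);
translate([1096, 791, 0]) cylinder(h = 701, r = 25);
translate([88, 335, 748]) {
  cube([65, 164, 2169]);
  translate([898, 0, 0]) cube([65, 164, 2169]);
  translate([0, 0, 2169]) cube([963, 164, 114]);
}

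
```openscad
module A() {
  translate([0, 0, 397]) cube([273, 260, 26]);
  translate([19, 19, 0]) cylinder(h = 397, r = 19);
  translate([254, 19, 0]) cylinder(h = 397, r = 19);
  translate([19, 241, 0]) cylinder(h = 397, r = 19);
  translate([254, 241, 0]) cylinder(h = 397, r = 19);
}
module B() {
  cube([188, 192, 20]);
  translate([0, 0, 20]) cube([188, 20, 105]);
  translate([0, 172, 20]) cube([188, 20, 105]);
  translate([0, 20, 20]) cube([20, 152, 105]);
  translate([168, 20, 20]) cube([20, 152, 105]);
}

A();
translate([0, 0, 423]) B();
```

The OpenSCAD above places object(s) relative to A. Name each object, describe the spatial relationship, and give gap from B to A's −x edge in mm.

The open box's min-x is at 0; the stool's min-x is 0; gap = 0 mm.

A is a stool. B is an open box. The open box is on top of the stool. The gap from the open box to the stool's −x edge is 0 mm.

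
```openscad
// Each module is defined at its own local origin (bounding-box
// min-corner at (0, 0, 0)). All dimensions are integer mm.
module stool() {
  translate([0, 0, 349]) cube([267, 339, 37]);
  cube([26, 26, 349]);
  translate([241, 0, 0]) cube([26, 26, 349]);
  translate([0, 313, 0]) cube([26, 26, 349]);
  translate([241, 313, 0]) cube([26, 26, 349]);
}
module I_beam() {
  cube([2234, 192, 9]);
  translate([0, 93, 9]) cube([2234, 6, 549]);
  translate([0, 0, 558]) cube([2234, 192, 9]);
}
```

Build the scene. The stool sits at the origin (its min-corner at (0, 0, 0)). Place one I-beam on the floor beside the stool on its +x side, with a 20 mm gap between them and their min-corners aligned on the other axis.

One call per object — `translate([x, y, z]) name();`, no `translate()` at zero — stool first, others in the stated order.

stool();
translate([287, 0, 0]) I_beam();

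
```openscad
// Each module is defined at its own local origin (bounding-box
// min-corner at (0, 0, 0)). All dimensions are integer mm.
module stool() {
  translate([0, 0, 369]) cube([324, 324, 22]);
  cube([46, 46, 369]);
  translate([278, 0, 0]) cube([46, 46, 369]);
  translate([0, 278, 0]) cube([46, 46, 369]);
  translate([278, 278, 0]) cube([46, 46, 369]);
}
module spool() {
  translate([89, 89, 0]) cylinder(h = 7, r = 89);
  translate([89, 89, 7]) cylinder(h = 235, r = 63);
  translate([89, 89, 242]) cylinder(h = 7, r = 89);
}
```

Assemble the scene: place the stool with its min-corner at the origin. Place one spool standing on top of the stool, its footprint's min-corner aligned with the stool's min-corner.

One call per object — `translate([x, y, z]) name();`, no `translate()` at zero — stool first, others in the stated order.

stool();
translate([0, 0, 391]) spool();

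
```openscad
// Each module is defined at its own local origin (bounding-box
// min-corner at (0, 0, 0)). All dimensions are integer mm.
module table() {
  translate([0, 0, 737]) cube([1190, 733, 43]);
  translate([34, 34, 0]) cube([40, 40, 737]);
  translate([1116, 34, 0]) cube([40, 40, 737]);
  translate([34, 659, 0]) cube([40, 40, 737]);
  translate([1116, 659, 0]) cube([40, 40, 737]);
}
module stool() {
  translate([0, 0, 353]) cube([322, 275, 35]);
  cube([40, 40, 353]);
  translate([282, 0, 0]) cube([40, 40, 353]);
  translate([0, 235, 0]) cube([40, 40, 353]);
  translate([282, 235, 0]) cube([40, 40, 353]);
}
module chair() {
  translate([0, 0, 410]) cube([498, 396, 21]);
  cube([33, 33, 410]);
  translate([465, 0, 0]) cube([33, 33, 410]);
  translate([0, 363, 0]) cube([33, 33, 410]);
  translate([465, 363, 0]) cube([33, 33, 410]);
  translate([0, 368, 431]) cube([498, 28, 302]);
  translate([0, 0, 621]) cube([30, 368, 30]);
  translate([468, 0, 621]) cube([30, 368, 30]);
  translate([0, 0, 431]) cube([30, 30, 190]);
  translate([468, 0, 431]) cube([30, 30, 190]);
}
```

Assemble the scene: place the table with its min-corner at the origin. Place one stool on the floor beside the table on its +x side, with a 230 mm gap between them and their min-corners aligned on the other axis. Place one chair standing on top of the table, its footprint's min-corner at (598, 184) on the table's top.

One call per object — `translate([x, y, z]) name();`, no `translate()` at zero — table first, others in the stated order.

table();
translate([1420, 0, 0]) stool();
translate([598, 184, 780]) chair();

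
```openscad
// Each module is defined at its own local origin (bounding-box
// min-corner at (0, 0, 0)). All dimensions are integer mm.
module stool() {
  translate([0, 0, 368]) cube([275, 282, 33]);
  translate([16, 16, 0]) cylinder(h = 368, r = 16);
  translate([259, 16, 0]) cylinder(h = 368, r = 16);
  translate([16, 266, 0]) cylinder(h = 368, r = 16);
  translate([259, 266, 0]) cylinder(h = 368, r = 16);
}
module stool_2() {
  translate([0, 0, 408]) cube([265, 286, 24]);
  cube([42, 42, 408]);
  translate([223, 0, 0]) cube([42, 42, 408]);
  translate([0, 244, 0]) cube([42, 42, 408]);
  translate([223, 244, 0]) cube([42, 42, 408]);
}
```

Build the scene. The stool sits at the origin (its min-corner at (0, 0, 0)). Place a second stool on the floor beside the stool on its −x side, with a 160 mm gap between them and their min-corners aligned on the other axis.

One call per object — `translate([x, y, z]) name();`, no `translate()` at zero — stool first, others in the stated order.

stool();
translate([-425, 0, 0]) stool_2();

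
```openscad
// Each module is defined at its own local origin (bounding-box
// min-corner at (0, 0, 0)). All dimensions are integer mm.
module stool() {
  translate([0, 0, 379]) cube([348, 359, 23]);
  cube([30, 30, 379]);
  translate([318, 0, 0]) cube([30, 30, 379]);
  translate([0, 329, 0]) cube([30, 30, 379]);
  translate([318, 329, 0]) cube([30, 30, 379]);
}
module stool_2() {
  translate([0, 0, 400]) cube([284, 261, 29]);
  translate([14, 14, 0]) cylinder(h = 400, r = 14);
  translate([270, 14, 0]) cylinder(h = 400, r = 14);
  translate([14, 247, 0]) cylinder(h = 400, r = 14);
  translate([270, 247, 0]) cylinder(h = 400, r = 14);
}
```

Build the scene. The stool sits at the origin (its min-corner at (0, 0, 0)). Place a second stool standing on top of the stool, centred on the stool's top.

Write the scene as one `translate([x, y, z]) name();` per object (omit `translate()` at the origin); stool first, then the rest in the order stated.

stool();
translate([32, 49, 402]) stool_2();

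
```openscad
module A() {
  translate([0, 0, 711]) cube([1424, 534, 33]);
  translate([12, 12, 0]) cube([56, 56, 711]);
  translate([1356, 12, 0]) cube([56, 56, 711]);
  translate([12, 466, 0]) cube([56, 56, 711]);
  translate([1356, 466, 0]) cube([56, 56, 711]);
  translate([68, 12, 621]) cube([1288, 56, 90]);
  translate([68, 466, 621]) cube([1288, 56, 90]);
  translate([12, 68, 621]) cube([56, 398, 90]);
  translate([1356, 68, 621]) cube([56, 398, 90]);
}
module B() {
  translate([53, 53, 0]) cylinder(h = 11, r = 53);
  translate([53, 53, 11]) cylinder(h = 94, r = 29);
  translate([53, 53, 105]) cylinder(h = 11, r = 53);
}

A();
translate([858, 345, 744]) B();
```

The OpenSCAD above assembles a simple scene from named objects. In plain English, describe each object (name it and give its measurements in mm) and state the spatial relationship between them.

A is a table: top 1424 mm (x) × 534 mm (y), 33 mm thick, upper face at z = 744 mm, on four 56×56 mm square legs, each inset 12 mm from the nearest pair of top edges, running from z = 0 to the bottom of the top. Four apron rails, 56 mm thick and 90 mm tall, run between adjacent legs with their top edges flush with the underside of the top and their outer faces flush with the legs' outer faces.

B is a spool: two coaxial disc flanges of radius 53 mm and thickness 11 mm, joined by a core cylinder of radius 29 mm and height 94 mm. The lower flange rests on z = 0 and the three cylinders share a vertical axis.

The spool is on top of the table.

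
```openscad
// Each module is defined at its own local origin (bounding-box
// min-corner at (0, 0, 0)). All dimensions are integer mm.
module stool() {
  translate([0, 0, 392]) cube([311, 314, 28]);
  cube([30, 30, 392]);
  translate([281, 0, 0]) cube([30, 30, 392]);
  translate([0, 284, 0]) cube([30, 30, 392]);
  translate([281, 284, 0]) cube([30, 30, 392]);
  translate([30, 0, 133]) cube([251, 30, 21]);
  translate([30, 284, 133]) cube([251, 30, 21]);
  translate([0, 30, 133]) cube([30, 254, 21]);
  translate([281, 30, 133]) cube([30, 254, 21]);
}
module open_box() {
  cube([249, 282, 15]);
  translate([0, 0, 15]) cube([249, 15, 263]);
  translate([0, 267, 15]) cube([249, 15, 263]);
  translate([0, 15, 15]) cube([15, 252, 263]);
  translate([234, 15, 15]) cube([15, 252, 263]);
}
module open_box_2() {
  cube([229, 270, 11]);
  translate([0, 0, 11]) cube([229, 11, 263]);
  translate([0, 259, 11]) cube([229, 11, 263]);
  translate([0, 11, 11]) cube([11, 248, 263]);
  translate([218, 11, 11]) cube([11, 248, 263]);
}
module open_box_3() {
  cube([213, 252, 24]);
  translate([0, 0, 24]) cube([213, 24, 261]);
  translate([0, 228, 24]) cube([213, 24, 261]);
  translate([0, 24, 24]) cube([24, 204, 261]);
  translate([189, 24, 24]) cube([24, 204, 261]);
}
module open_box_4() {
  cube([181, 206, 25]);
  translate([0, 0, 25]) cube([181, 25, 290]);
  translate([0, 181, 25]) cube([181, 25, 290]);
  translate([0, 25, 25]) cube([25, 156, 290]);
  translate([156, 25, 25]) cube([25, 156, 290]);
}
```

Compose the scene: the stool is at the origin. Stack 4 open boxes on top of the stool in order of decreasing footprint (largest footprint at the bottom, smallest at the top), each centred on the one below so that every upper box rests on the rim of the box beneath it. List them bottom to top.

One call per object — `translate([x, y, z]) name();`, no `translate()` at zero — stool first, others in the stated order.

stool();
translate([31, 16, 420]) open_box();
translate([41, 22, 698]) open_box_2();
translate([49, 31, 972]) open_box_3();
translate([65, 54, 1257]) open_box_4();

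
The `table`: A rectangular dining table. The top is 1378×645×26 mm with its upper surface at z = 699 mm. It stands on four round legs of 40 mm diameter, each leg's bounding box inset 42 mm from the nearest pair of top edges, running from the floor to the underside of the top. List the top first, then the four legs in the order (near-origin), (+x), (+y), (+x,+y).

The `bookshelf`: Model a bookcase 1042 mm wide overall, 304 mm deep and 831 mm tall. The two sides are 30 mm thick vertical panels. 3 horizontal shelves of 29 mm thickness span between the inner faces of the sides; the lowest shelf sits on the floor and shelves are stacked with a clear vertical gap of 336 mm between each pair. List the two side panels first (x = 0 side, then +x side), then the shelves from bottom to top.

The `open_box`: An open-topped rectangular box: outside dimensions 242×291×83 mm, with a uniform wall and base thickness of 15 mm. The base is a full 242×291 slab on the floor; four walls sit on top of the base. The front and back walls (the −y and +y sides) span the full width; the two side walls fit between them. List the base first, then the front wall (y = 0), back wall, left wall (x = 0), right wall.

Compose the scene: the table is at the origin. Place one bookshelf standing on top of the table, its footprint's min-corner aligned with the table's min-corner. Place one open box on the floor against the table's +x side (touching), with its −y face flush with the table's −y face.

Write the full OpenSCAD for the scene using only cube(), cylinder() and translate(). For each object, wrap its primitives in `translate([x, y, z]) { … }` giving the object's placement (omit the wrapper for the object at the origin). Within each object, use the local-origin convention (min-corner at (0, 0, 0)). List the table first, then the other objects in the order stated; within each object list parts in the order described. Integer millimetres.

translate([0, 0, 673]) cube([1378, 645, 26]);
translate([62, 62, 0]) cylinder(h = 673, r = 20);
translate([1316, 62, 0]) cylinder(h = 673, r = 20);
translate([62, 583, 0]) cylinder(h = 673, r = 20);
translate([1316, 583, 0]) cylinder(h = 673, r = 20);
translate([0, 0, 699]) {
  cube([30, 304, 831]);
  translate([1012, 0, 0]) cube([30, 304, 831]);
  translate([30, 0, 0]) cube([982, 304, 29]);
  translate([30, 0, 365]) cube([982, 304, 29]);
  translate([30, 0, 730]) cube([982, 304, 29]);
}
translate([1378, 0, 0]) {
  cube([242, 291, 15]);
  translate([0, 0, 15]) cube([242, 15, 68]);
  translate([0, 276, 15]) cube([242, 15, 68]);
  translate([0, 15, 15]) cube([15, 261, 68]);
  translate([227, 15, 15]) cube([15, 261, 68]);
}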